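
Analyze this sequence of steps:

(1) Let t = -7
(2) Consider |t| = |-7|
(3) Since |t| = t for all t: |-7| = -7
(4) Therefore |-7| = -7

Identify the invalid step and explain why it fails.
Step 3: Since |t| = t for all t: |-7| = -7

Step 3 incorrectly states that |t| = t for all t. The correct definition is |t| = t when t >= 0, and |t| = -t when t < 0. Since -7 < 0, we have |-7| = -(-7) = 7, not -7.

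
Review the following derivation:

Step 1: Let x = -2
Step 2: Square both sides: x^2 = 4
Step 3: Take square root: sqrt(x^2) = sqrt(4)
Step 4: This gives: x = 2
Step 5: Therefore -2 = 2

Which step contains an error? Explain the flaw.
Step 4: This gives: x = 2

Step 4 incorrectly states that sqrt(x^2) = x. The correct identity is sqrt(x^2) = |x|. Since x = -2 < 0, we have sqrt(x^2) = |-2| = 2, not x = -2.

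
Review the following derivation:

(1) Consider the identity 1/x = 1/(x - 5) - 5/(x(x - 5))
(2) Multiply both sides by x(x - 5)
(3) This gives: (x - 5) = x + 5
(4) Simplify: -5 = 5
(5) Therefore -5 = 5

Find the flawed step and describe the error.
Step 3: This gives: (x - 5) = x + 5

Step 3 makes a sign error when clearing denominators. Multiplying -5/(x(x - 5)) by x(x - 5) gives -5, not +5. The correct result is (x - 5) = x - 5, which is trivially true, not (x - 5) = x + 5. (Step 1 is a valid identity: 1/(x - 5) - 5/(x(x - 5)) = (x - 5)/(x(x - 5)) = 1/x.)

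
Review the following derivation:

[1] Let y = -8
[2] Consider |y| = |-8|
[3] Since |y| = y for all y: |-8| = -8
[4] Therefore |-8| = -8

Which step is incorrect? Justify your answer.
Step 3: Since |y| = y for all y: |-8| = -8

Step 3 incorrectly states that |y| = y for all y. The correct definition is |y| = y when y >= 0, and |y| = -y when y < 0. Since -8 < 0, we have |-8| = -(-8) = 8, not -8.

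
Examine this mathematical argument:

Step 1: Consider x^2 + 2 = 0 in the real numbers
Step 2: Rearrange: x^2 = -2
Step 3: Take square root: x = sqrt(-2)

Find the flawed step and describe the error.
Step 3: Take square root: x = sqrt(-2)

Step 3 takes the square root of -2, which is negative. In the real number system, the square root of a negative number is undefined. The equation x^2 + 2 = 0 has no real solutions. Square roots of negative numbers only exist in the complex numbers.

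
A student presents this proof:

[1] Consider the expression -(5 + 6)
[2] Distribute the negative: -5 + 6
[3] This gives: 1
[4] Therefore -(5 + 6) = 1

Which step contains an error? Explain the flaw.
Step 2: Distribute the negative: -5 + 6

Step 2 incorrectly distributes the negative sign. The correct distribution is -(5 + 6) = -5 - 6 = -11. The negative must be applied to both terms, not just the first. The error treats -(5 + 6) as -5 + 6, which equals 1 instead of -11.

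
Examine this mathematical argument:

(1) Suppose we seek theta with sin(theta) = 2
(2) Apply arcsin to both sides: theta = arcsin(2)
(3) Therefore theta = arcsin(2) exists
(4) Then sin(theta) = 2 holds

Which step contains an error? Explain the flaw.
Step 2: Apply arcsin to both sides: theta = arcsin(2)

Step 2 applies arcsin to 2. However, arcsin(x) is only defined for x in [-1, 1] because sin(theta) can only produce values in that range. Since |2| > 1, arcsin(2) is undefined. There is no angle whose sine equals 2.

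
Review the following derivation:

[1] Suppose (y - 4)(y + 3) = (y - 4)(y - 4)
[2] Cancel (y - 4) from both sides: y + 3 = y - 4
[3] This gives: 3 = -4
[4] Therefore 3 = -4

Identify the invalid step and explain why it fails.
Step 2: Cancel (y - 4) from both sides: y + 3 = y - 4

Step 2 cancels (y - 4) from both sides. This is only valid if (y - 4) ≠ 0, i.e., y ≠ 4. When y = 4, both sides equal zero regardless of the other factors. The correct approach requires considering y = 4 as a separate case.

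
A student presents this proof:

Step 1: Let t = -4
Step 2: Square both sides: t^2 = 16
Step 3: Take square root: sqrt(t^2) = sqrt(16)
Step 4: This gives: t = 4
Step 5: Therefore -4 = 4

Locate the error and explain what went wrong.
Step 4: This gives: t = 4

Step 4 incorrectly states that sqrt(t^2) = t. The correct identity is sqrt(t^2) = |t|. Since t = -4 < 0, we have sqrt(t^2) = |-4| = 4, not t = -4.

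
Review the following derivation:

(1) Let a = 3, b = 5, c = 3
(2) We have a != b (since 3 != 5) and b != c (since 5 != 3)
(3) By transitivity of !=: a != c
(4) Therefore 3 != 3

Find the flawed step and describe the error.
Step 3: By transitivity of !=: a != c

Step 3 incorrectly applies transitivity to the '!=' relation. Transitivity states: if a R b and b R c, then a R c. However, '!=' is not transitive. Counterexample: 3 != 5 and 5 != 3, but 3 = 3 (both equal 3). Transitivity holds for relations like <, <=, =, but not for !=.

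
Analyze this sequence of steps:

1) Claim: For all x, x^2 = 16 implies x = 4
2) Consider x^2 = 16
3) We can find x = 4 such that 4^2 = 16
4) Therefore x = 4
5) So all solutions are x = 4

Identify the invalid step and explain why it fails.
Step 4: Therefore x = 4

Step 4 incorrectly concludes that x = 4 is the only solution. The proof shows that x = 4 is A solution (existence), but does not show it is the ONLY solution (uniqueness). In fact, x = -4 is also a solution since (-4)^2 = 16. Finding one solution doesn't prove there are no others.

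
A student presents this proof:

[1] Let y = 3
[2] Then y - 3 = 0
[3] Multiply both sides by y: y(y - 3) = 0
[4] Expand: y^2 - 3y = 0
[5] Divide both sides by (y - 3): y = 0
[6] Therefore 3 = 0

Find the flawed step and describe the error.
Step 5: Divide both sides by (y - 3): y = 0

Step 5 divides both sides by (y - 3). However, since y = 3, we have (y - 3) = 0. Division by zero is undefined, making this step invalid.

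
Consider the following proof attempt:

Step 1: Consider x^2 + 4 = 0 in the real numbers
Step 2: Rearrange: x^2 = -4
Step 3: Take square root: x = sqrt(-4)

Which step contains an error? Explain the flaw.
Step 3: Take square root: x = sqrt(-4)

Step 3 takes the square root of -4, which is negative. In the real number system, the square root of a negative number is undefined. The equation x^2 + 4 = 0 has no real solutions. Square roots of negative numbers only exist in the complex numbers.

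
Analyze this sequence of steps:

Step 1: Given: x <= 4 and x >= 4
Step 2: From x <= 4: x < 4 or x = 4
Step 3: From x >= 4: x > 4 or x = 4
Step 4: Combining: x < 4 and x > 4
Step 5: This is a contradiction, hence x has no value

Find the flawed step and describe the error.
Step 4: Combining: x < 4 and x > 4

Step 4 incorrectly combines the conditions. From x <= 4 and x >= 4, the intersection is x = 4. The error treats the 'or' cases as 'and' requirements. The correct conclusion is that x = 4 is the unique solution, not that no solution exists.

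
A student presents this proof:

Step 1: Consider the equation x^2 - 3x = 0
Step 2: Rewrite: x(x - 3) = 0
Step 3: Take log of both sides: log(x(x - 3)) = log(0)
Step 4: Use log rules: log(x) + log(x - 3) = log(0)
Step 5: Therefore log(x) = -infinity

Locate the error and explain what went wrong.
Step 3: Take log of both sides: log(x(x - 3)) = log(0)

Step 3 takes the logarithm of both sides, resulting in log(0) on the right side. The logarithm is only defined for positive numbers; log(0) is undefined (approaches negative infinity). This operation is invalid.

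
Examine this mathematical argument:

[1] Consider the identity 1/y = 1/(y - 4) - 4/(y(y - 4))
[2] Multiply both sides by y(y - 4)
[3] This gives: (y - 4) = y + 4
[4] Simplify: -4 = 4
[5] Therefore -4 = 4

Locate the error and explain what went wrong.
Step 3: This gives: (y - 4) = y + 4

Step 3 makes a sign error when clearing denominators. Multiplying -4/(y(y - 4)) by y(y - 4) gives -4, not +4. The correct result is (y - 4) = y - 4, which is trivially true, not (y - 4) = y + 4. (Step 1 is a valid identity: 1/(y - 4) - 4/(y(y - 4)) = (y - 4)/(y(y - 4)) = 1/y.)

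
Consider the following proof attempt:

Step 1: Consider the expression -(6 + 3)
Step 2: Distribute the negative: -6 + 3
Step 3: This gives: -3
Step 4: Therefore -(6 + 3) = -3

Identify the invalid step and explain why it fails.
Step 2: Distribute the negative: -6 + 3

Step 2 incorrectly distributes the negative sign. The correct distribution is -(6 + 3) = -6 - 3 = -9. The negative must be applied to both terms, not just the first. The error treats -(6 + 3) as -6 + 3, which equals -3 instead of -9.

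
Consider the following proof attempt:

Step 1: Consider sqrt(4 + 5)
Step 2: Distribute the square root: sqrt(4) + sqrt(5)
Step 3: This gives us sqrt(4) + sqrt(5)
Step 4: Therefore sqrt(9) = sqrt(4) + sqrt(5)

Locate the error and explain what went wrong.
Step 2: Distribute the square root: sqrt(4) + sqrt(5)

Step 2 incorrectly 'distributes' the square root over addition. The square root function does not distribute: sqrt(a + b) ≠ sqrt(a) + sqrt(b). In fact, sqrt(4 + 5) = sqrt(9) ≈ 3.0000, while sqrt(4) + sqrt(5) ≈ 4.2361.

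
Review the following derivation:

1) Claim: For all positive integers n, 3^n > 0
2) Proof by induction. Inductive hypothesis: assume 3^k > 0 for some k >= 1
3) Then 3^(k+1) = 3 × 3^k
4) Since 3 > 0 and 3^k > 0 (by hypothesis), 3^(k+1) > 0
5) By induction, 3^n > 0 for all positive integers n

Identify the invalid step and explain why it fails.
Step 5: By induction, 3^n > 0 for all positive integers n

Step 5 concludes the proof by induction, but no base case was ever established. A valid induction proof requires: (1) a base case proving 3^1 > 0, and (2) an inductive step showing IF 3^k > 0 THEN 3^(k+1) > 0. Steps 2-4 correctly establish the inductive step, but without the base case the conclusion in step 5 does not follow.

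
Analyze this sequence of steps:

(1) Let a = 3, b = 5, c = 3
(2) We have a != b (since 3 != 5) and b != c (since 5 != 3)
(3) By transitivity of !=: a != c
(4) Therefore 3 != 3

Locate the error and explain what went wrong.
Step 3: By transitivity of !=: a != c

Step 3 incorrectly applies transitivity to the '!=' relation. Transitivity states: if a R b and b R c, then a R c. However, '!=' is not transitive. Counterexample: 3 != 5 and 5 != 3, but 3 = 3 (both equal 3). Transitivity holds for relations like <, <=, =, but not for !=.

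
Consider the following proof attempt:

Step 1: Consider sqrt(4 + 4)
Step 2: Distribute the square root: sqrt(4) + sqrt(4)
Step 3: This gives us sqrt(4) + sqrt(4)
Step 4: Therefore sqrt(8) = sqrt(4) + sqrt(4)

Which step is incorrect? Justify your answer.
Step 2: Distribute the square root: sqrt(4) + sqrt(4)

Step 2 incorrectly 'distributes' the square root over addition. The square root function does not distribute: sqrt(a + b) ≠ sqrt(a) + sqrt(b). In fact, sqrt(4 + 4) = sqrt(8) ≈ 2.8284, while sqrt(4) + sqrt(4) ≈ 4.0000.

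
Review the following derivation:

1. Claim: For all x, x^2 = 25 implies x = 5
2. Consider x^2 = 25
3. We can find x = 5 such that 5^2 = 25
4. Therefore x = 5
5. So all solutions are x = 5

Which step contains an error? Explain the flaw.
Step 4: Therefore x = 5

Step 4 incorrectly concludes that x = 5 is the only solution. The proof shows that x = 5 is A solution (existence), but does not show it is the ONLY solution (uniqueness). In fact, x = -5 is also a solution since (-5)^2 = 25. Finding one solution doesn't prove there are no others.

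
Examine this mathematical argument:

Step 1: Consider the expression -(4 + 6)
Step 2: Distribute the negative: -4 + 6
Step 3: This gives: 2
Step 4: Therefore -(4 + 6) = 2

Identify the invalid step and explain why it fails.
Step 2: Distribute the negative: -4 + 6

Step 2 incorrectly distributes the negative sign. The correct distribution is -(4 + 6) = -4 - 6 = -10. The negative must be applied to both terms, not just the first. The error treats -(4 + 6) as -4 + 6, which equals 2 instead of -10.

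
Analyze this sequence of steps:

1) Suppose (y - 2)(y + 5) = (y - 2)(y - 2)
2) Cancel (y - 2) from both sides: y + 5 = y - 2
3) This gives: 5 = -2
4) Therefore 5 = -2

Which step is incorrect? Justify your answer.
Step 2: Cancel (y - 2) from both sides: y + 5 = y - 2

Step 2 cancels (y - 2) from both sides. This is only valid if (y - 2) ≠ 0, i.e., y ≠ 2. When y = 2, both sides equal zero regardless of the other factors. The correct approach requires considering y = 2 as a separate case.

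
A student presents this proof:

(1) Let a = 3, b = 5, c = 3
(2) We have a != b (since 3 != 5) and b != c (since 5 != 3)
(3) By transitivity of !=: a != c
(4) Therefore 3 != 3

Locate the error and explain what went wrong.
Step 3: By transitivity of !=: a != c

Step 3 incorrectly applies transitivity to the '!=' relation. Transitivity states: if a R b and b R c, then a R c. However, '!=' is not transitive. Counterexample: 3 != 5 and 5 != 3, but 3 = 3 (both equal 3). Transitivity holds for relations like <, <=, =, but not for !=.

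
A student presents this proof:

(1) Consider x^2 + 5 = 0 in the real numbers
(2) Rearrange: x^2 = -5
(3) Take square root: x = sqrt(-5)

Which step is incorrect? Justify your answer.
Step 3: Take square root: x = sqrt(-5)

Step 3 takes the square root of -5, which is negative. In the real number system, the square root of a negative number is undefined. The equation x^2 + 5 = 0 has no real solutions. Square roots of negative numbers only exist in the complex numbers.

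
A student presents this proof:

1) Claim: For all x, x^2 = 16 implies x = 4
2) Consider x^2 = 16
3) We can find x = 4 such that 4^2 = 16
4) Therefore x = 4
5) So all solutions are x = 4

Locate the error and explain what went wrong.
Step 4: Therefore x = 4

Step 4 incorrectly concludes that x = 4 is the only solution. The proof shows that x = 4 is A solution (existence), but does not show it is the ONLY solution (uniqueness). In fact, x = -4 is also a solution since (-4)^2 = 16. Finding one solution doesn't prove there are no others.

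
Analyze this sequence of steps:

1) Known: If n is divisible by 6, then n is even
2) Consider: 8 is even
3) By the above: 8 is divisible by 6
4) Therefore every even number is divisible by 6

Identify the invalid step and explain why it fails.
Step 3: By the above: 8 is divisible by 6

Step 3 commits the fallacy of affirming the consequent. The known fact 'divisible by 6 → even' does NOT imply 'even → divisible by 6'. That would be the converse, which is false. For example, 8 is even but 8 ÷ 6 = 1.33, which is not an integer.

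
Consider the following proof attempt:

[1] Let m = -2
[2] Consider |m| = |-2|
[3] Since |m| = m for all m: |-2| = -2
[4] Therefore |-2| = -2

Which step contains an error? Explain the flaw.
Step 3: Since |m| = m for all m: |-2| = -2

Step 3 incorrectly states that |m| = m for all m. The correct definition is |m| = m when m >= 0, and |m| = -m when m < 0. Since -2 < 0, we have |-2| = -(-2) = 2, not -2.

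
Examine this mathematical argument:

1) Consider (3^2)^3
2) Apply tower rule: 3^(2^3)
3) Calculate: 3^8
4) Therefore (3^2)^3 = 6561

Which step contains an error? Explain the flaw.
Step 2: Apply tower rule: 3^(2^3)

Step 2 incorrectly states that (a^b)^c = a^(b^c). The correct rule is (a^b)^c = a^(b×c). The actual value is (3^2)^3 = 3^6 = 729, not 3^8 = 6561.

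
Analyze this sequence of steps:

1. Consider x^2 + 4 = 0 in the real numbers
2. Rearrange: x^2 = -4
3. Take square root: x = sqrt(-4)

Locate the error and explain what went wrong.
Step 3: Take square root: x = sqrt(-4)

Step 3 takes the square root of -4, which is negative. In the real number system, the square root of a negative number is undefined. The equation x^2 + 4 = 0 has no real solutions. Square roots of negative numbers only exist in the complex numbers.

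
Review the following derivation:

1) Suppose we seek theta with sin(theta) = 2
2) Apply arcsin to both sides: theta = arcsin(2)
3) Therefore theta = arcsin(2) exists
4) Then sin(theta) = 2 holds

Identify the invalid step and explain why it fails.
Step 2: Apply arcsin to both sides: theta = arcsin(2)

Step 2 applies arcsin to 2. However, arcsin(x) is only defined for x in [-1, 1] because sin(theta) can only produce values in that range. Since |2| > 1, arcsin(2) is undefined. There is no angle whose sine equals 2.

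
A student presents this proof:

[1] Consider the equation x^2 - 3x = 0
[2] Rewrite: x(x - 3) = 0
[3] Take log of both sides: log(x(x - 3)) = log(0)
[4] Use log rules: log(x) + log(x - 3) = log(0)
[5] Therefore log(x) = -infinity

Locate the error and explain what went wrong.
Step 3: Take log of both sides: log(x(x - 3)) = log(0)

Step 3 takes the logarithm of both sides, resulting in log(0) on the right side. The logarithm is only defined for positive numbers; log(0) is undefined (approaches negative infinity). This operation is invalid.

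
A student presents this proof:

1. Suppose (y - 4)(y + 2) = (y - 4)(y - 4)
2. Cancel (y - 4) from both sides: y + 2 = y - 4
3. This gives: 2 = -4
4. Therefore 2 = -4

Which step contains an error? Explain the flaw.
Step 2: Cancel (y - 4) from both sides: y + 2 = y - 4

Step 2 cancels (y - 4) from both sides. This is only valid if (y - 4) ≠ 0, i.e., y ≠ 4. When y = 4, both sides equal zero regardless of the other factors. The correct approach requires considering y = 4 as a separate case.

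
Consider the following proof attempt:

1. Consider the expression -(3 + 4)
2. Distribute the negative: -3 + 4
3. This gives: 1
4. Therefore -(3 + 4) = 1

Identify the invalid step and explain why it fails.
Step 2: Distribute the negative: -3 + 4

Step 2 incorrectly distributes the negative sign. The correct distribution is -(3 + 4) = -3 - 4 = -7. The negative must be applied to both terms, not just the first. The error treats -(3 + 4) as -3 + 4, which equals 1 instead of -7.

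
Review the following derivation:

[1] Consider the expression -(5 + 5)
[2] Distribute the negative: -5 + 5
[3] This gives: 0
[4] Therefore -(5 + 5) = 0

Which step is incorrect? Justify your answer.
Step 2: Distribute the negative: -5 + 5

Step 2 incorrectly distributes the negative sign. The correct distribution is -(5 + 5) = -5 - 5 = -10. The negative must be applied to both terms, not just the first. The error treats -(5 + 5) as -5 + 5, which equals 0 instead of -10.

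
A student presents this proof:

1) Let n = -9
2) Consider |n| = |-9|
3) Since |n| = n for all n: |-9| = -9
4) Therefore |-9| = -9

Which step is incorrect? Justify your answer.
Step 3: Since |n| = n for all n: |-9| = -9

Step 3 incorrectly states that |n| = n for all n. The correct definition is |n| = n when n >= 0, and |n| = -n when n < 0. Since -9 < 0, we have |-9| = -(-9) = 9, not -9.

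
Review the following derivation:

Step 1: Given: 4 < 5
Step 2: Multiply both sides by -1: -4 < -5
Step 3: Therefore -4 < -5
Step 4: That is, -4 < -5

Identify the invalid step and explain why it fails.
Step 2: Multiply both sides by -1: -4 < -5

Step 2 multiplies both sides by -1 but fails to reverse the inequality sign. When multiplying (or dividing) an inequality by a negative number, the direction must be reversed. Since 4 < 5, we should get -4 > -5, i.e., -4 > -5.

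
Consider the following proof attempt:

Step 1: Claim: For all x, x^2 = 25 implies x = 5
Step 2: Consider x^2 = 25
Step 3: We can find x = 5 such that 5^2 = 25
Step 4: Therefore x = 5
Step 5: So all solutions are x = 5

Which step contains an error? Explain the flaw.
Step 4: Therefore x = 5

Step 4 incorrectly concludes that x = 5 is the only solution. The proof shows that x = 5 is A solution (existence), but does not show it is the ONLY solution (uniqueness). In fact, x = -5 is also a solution since (-5)^2 = 25. Finding one solution doesn't prove there are no others.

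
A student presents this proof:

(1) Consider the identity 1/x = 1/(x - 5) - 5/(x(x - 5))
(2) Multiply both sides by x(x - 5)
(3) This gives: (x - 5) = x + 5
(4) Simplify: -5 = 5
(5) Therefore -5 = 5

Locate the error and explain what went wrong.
Step 3: This gives: (x - 5) = x + 5

Step 3 makes a sign error when clearing denominators. Multiplying -5/(x(x - 5)) by x(x - 5) gives -5, not +5. The correct result is (x - 5) = x - 5, which is trivially true, not (x - 5) = x + 5. (Step 1 is a valid identity: 1/(x - 5) - 5/(x(x - 5)) = (x - 5)/(x(x - 5)) = 1/x.)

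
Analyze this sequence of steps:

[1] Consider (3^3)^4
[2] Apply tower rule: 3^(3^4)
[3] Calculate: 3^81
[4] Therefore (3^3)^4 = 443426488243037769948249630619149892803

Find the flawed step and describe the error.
Step 2: Apply tower rule: 3^(3^4)

Step 2 incorrectly states that (a^b)^c = a^(b^c). The correct rule is (a^b)^c = a^(b×c). The actual value is (3^3)^4 = 3^12 = 531441, not 3^81 = 443426488243037769948249630619149892803.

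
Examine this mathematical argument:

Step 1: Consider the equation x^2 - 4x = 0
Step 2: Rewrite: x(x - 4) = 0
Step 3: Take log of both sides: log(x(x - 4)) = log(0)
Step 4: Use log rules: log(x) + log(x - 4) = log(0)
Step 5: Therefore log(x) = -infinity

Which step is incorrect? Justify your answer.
Step 3: Take log of both sides: log(x(x - 4)) = log(0)

Step 3 takes the logarithm of both sides, resulting in log(0) on the right side. The logarithm is only defined for positive numbers; log(0) is undefined (approaches negative infinity). This operation is invalid.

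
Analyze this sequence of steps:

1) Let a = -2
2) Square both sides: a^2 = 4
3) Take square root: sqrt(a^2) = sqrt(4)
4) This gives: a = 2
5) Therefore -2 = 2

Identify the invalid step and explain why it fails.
Step 4: This gives: a = 2

Step 4 incorrectly states that sqrt(a^2) = a. The correct identity is sqrt(a^2) = |a|. Since a = -2 < 0, we have sqrt(a^2) = |-2| = 2, not a = -2.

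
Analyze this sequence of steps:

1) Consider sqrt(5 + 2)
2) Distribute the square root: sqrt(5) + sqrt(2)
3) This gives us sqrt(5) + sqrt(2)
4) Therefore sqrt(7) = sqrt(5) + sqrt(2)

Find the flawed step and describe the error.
Step 2: Distribute the square root: sqrt(5) + sqrt(2)

Step 2 incorrectly 'distributes' the square root over addition. The square root function does not distribute: sqrt(a + b) ≠ sqrt(a) + sqrt(b). In fact, sqrt(5 + 2) = sqrt(7) ≈ 2.6458, while sqrt(5) + sqrt(2) ≈ 3.6503.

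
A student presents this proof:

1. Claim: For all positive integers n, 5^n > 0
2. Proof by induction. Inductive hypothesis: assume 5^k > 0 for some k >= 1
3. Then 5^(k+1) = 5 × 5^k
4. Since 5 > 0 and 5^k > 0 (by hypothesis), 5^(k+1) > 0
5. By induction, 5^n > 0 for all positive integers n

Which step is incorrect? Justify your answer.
Step 5: By induction, 5^n > 0 for all positive integers n

Step 5 concludes the proof by induction, but no base case was ever established. A valid induction proof requires: (1) a base case proving 5^1 > 0, and (2) an inductive step showing IF 5^k > 0 THEN 5^(k+1) > 0. Steps 2-4 correctly establish the inductive step, but without the base case the conclusion in step 5 does not follow.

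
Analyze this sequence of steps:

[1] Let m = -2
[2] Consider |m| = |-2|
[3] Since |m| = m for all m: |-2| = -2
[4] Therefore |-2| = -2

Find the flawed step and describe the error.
Step 3: Since |m| = m for all m: |-2| = -2

Step 3 incorrectly states that |m| = m for all m. The correct definition is |m| = m when m >= 0, and |m| = -m when m < 0. Since -2 < 0, we have |-2| = -(-2) = 2, not -2.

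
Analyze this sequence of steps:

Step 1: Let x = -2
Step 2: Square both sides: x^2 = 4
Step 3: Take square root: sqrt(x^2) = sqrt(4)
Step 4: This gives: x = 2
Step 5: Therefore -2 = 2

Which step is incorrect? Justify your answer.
Step 4: This gives: x = 2

Step 4 incorrectly states that sqrt(x^2) = x. The correct identity is sqrt(x^2) = |x|. Since x = -2 < 0, we have sqrt(x^2) = |-2| = 2, not x = -2.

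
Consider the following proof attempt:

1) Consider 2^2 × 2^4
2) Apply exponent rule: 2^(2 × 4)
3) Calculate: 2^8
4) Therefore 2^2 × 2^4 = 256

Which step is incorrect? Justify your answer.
Step 2: Apply exponent rule: 2^(2 × 4)

Step 2 incorrectly states that a^b × a^c = a^(b×c). The correct rule is a^b × a^c = a^(b+c). The actual value is 2^2 × 2^4 = 2^6 = 64, not 2^8 = 256.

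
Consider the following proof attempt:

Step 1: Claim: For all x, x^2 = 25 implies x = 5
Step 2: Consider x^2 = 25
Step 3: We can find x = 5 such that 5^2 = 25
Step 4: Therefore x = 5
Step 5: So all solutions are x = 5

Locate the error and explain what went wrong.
Step 4: Therefore x = 5

Step 4 incorrectly concludes that x = 5 is the only solution. The proof shows that x = 5 is A solution (existence), but does not show it is the ONLY solution (uniqueness). In fact, x = -5 is also a solution since (-5)^2 = 25. Finding one solution doesn't prove there are no others.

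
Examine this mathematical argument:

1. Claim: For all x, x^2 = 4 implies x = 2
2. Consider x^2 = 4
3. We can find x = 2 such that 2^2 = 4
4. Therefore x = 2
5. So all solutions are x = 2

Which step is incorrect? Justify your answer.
Step 4: Therefore x = 2

Step 4 incorrectly concludes that x = 2 is the only solution. The proof shows that x = 2 is A solution (existence), but does not show it is the ONLY solution (uniqueness). In fact, x = -2 is also a solution since (-2)^2 = 4. Finding one solution doesn't prove there are no others.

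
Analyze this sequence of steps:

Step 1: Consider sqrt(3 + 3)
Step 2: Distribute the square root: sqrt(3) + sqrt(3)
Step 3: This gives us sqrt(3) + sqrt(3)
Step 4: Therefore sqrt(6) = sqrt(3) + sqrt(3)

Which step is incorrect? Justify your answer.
Step 2: Distribute the square root: sqrt(3) + sqrt(3)

Step 2 incorrectly 'distributes' the square root over addition. The square root function does not distribute: sqrt(a + b) ≠ sqrt(a) + sqrt(b). In fact, sqrt(3 + 3) = sqrt(6) ≈ 2.4495, while sqrt(3) + sqrt(3) ≈ 3.4641.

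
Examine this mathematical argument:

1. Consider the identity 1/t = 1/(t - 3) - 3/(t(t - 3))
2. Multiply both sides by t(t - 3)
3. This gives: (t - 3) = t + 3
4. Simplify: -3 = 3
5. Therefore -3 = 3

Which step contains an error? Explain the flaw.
Step 3: This gives: (t - 3) = t + 3

Step 3 makes a sign error when clearing denominators. Multiplying -3/(t(t - 3)) by t(t - 3) gives -3, not +3. The correct result is (t - 3) = t - 3, which is trivially true, not (t - 3) = t + 3. (Step 1 is a valid identity: 1/(t - 3) - 3/(t(t - 3)) = (t - 3)/(t(t - 3)) = 1/t.)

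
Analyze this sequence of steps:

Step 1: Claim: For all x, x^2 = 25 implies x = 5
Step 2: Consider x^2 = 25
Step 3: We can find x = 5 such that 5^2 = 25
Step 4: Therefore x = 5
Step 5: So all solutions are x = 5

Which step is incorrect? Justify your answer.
Step 4: Therefore x = 5

Step 4 incorrectly concludes that x = 5 is the only solution. The proof shows that x = 5 is A solution (existence), but does not show it is the ONLY solution (uniqueness). In fact, x = -5 is also a solution since (-5)^2 = 25. Finding one solution doesn't prove there are no others.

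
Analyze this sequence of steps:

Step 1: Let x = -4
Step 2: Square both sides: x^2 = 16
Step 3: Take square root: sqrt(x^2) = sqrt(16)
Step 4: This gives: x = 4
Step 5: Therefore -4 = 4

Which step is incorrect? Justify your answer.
Step 4: This gives: x = 4

Step 4 incorrectly states that sqrt(x^2) = x. The correct identity is sqrt(x^2) = |x|. Since x = -4 < 0, we have sqrt(x^2) = |-4| = 4, not x = -4.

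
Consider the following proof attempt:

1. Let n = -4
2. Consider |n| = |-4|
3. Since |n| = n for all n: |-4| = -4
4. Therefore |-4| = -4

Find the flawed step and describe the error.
Step 3: Since |n| = n for all n: |-4| = -4

Step 3 incorrectly states that |n| = n for all n. The correct definition is |n| = n when n >= 0, and |n| = -n when n < 0. Since -4 < 0, we have |-4| = -(-4) = 4, not -4.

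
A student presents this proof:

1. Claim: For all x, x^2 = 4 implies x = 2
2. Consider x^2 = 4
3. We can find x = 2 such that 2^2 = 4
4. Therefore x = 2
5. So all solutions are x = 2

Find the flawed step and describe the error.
Step 4: Therefore x = 2

Step 4 incorrectly concludes that x = 2 is the only solution. The proof shows that x = 2 is A solution (existence), but does not show it is the ONLY solution (uniqueness). In fact, x = -2 is also a solution since (-2)^2 = 4. Finding one solution doesn't prove there are no others.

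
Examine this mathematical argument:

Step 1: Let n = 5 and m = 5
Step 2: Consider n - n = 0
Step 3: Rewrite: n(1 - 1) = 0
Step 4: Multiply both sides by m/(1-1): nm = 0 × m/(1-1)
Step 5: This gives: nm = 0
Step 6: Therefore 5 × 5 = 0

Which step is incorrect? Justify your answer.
Step 4: Multiply both sides by m/(1-1): nm = 0 × m/(1-1)

Step 4 multiplies both sides by m/(1-1). However, 1-1 = 0, so this is multiplication by m/0, which is undefined. We cannot multiply by an undefined expression.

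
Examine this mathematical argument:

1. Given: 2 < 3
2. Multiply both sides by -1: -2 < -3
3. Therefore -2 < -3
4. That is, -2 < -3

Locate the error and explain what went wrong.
Step 2: Multiply both sides by -1: -2 < -3

Step 2 multiplies both sides by -1 but fails to reverse the inequality sign. When multiplying (or dividing) an inequality by a negative number, the direction must be reversed. Since 2 < 3, we should get -2 > -3, i.e., -2 > -3.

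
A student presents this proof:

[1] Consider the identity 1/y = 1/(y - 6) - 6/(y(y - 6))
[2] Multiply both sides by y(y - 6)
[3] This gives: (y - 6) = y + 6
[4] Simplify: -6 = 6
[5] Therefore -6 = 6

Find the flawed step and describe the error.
Step 3: This gives: (y - 6) = y + 6

Step 3 makes a sign error when clearing denominators. Multiplying -6/(y(y - 6)) by y(y - 6) gives -6, not +6. The correct result is (y - 6) = y - 6, which is trivially true, not (y - 6) = y + 6. (Step 1 is a valid identity: 1/(y - 6) - 6/(y(y - 6)) = (y - 6)/(y(y - 6)) = 1/y.)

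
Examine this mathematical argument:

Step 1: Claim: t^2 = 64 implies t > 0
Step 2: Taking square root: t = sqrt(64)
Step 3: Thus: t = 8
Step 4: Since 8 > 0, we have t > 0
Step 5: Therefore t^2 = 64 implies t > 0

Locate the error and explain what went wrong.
Step 2: Taking square root: t = sqrt(64)

Step 2 takes the square root and assumes the positive root only. The equation t^2 = 64 actually has two solutions: t = 8 and t = -8. The proof silently assumes t > 0 without justification, then uses this assumption to conclude t > 0, which is circular. The counterexample t = -8 shows the claim is false.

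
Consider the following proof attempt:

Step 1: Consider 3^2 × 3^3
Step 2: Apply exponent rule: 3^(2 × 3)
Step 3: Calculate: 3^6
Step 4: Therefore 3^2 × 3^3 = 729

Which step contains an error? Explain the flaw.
Step 2: Apply exponent rule: 3^(2 × 3)

Step 2 incorrectly states that a^b × a^c = a^(b×c). The correct rule is a^b × a^c = a^(b+c). The actual value is 3^2 × 3^3 = 3^5 = 243, not 3^6 = 729.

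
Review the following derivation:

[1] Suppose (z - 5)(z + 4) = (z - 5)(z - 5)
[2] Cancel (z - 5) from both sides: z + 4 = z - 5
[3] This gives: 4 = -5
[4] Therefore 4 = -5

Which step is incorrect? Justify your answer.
Step 2: Cancel (z - 5) from both sides: z + 4 = z - 5

Step 2 cancels (z - 5) from both sides. This is only valid if (z - 5) ≠ 0, i.e., z ≠ 5. When z = 5, both sides equal zero regardless of the other factors. The correct approach requires considering z = 5 as a separate case.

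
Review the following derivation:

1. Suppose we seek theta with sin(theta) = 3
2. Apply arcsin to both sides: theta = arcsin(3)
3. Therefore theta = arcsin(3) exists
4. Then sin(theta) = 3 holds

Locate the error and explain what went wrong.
Step 2: Apply arcsin to both sides: theta = arcsin(3)

Step 2 applies arcsin to 3. However, arcsin(x) is only defined for x in [-1, 1] because sin(theta) can only produce values in that range. Since |3| > 1, arcsin(3) is undefined. There is no angle whose sine equals 3.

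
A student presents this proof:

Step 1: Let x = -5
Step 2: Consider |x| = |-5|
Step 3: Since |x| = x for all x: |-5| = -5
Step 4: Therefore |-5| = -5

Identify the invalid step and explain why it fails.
Step 3: Since |x| = x for all x: |-5| = -5

Step 3 incorrectly states that |x| = x for all x. The correct definition is |x| = x when x >= 0, and |x| = -x when x < 0. Since -5 < 0, we have |-5| = -(-5) = 5, not -5.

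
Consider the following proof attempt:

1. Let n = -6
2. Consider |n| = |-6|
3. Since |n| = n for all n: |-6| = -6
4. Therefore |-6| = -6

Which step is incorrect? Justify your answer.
Step 3: Since |n| = n for all n: |-6| = -6

Step 3 incorrectly states that |n| = n for all n. The correct definition is |n| = n when n >= 0, and |n| = -n when n < 0. Since -6 < 0, we have |-6| = -(-6) = 6, not -6.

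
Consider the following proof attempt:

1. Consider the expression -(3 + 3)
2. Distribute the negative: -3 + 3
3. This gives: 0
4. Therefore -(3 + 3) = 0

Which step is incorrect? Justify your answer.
Step 2: Distribute the negative: -3 + 3

Step 2 incorrectly distributes the negative sign. The correct distribution is -(3 + 3) = -3 - 3 = -6. The negative must be applied to both terms, not just the first. The error treats -(3 + 3) as -3 + 3, which equals 0 instead of -6.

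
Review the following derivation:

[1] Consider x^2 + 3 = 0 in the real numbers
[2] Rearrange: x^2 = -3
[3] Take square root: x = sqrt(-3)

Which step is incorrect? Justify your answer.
Step 3: Take square root: x = sqrt(-3)

Step 3 takes the square root of -3, which is negative. In the real number system, the square root of a negative number is undefined. The equation x^2 + 3 = 0 has no real solutions. Square roots of negative numbers only exist in the complex numbers.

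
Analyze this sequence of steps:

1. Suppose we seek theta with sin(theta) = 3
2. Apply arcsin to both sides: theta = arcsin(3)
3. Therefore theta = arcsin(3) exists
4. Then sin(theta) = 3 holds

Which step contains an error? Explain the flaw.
Step 2: Apply arcsin to both sides: theta = arcsin(3)

Step 2 applies arcsin to 3. However, arcsin(x) is only defined for x in [-1, 1] because sin(theta) can only produce values in that range. Since |3| > 1, arcsin(3) is undefined. There is no angle whose sine equals 3.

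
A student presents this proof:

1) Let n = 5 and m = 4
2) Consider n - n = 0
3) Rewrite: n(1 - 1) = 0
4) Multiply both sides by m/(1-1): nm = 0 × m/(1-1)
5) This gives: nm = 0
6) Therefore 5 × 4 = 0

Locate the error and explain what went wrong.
Step 4: Multiply both sides by m/(1-1): nm = 0 × m/(1-1)

Step 4 multiplies both sides by m/(1-1). However, 1-1 = 0, so this is multiplication by m/0, which is undefined. We cannot multiply by an undefined expression.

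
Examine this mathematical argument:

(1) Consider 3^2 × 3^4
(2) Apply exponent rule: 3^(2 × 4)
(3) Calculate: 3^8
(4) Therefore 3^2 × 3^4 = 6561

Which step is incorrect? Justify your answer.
Step 2: Apply exponent rule: 3^(2 × 4)

Step 2 incorrectly states that a^b × a^c = a^(b×c). The correct rule is a^b × a^c = a^(b+c). The actual value is 3^2 × 3^4 = 3^6 = 729, not 3^8 = 6561.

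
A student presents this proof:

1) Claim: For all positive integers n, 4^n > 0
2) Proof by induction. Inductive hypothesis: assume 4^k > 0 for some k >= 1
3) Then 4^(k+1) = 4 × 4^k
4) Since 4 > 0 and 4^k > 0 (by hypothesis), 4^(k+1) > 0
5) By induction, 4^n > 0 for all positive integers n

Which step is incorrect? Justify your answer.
Step 5: By induction, 4^n > 0 for all positive integers n

Step 5 concludes the proof by induction, but no base case was ever established. A valid induction proof requires: (1) a base case proving 4^1 > 0, and (2) an inductive step showing IF 4^k > 0 THEN 4^(k+1) > 0. Steps 2-4 correctly establish the inductive step, but without the base case the conclusion in step 5 does not follow.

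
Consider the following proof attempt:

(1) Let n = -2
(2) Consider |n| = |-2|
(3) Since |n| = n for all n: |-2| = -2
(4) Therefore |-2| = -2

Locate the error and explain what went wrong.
Step 3: Since |n| = n for all n: |-2| = -2

Step 3 incorrectly states that |n| = n for all n. The correct definition is |n| = n when n >= 0, and |n| = -n when n < 0. Since -2 < 0, we have |-2| = -(-2) = 2, not -2.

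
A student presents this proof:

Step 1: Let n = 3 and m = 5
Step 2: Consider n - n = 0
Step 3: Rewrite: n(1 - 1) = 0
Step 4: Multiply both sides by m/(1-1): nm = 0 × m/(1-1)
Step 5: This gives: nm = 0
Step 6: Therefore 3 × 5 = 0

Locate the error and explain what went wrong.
Step 4: Multiply both sides by m/(1-1): nm = 0 × m/(1-1)

Step 4 multiplies both sides by m/(1-1). However, 1-1 = 0, so this is multiplication by m/0, which is undefined. We cannot multiply by an undefined expression.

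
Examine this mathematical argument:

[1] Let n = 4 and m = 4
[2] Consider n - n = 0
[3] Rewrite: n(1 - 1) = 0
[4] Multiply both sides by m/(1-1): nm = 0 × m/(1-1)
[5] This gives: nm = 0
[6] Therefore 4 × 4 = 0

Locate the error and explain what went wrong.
Step 4: Multiply both sides by m/(1-1): nm = 0 × m/(1-1)

Step 4 multiplies both sides by m/(1-1). However, 1-1 = 0, so this is multiplication by m/0, which is undefined. We cannot multiply by an undefined expression.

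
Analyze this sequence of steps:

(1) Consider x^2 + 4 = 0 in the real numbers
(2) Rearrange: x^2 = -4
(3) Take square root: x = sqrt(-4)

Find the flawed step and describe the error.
Step 3: Take square root: x = sqrt(-4)

Step 3 takes the square root of -4, which is negative. In the real number system, the square root of a negative number is undefined. The equation x^2 + 4 = 0 has no real solutions. Square roots of negative numbers only exist in the complex numbers.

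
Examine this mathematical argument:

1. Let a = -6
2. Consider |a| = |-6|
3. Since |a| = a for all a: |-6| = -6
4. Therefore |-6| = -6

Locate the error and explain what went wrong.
Step 3: Since |a| = a for all a: |-6| = -6

Step 3 incorrectly states that |a| = a for all a. The correct definition is |a| = a when a >= 0, and |a| = -a when a < 0. Since -6 < 0, we have |-6| = -(-6) = 6, not -6.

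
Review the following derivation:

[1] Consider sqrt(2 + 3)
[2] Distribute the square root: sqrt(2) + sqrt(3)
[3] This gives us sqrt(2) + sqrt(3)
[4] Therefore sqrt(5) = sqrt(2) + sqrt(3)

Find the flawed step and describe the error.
Step 2: Distribute the square root: sqrt(2) + sqrt(3)

Step 2 incorrectly 'distributes' the square root over addition. The square root function does not distribute: sqrt(a + b) ≠ sqrt(a) + sqrt(b). In fact, sqrt(2 + 3) = sqrt(5) ≈ 2.2361, while sqrt(2) + sqrt(3) ≈ 3.1463.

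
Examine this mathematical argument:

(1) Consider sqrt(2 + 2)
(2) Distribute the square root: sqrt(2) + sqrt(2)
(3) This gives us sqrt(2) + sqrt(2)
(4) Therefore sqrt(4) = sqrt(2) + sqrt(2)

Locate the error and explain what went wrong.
Step 2: Distribute the square root: sqrt(2) + sqrt(2)

Step 2 incorrectly 'distributes' the square root over addition. The square root function does not distribute: sqrt(a + b) ≠ sqrt(a) + sqrt(b). In fact, sqrt(2 + 2) = sqrt(4) ≈ 2.0000, while sqrt(2) + sqrt(2) ≈ 2.8284.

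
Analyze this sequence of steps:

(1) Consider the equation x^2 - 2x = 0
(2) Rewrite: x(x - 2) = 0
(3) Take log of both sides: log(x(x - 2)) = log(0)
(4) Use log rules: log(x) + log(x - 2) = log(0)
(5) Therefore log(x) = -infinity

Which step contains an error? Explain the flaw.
Step 3: Take log of both sides: log(x(x - 2)) = log(0)

Step 3 takes the logarithm of both sides, resulting in log(0) on the right side. The logarithm is only defined for positive numbers; log(0) is undefined (approaches negative infinity). This operation is invalid.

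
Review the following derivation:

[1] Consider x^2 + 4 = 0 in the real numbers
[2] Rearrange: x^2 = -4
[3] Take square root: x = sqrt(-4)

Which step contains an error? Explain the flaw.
Step 3: Take square root: x = sqrt(-4)

Step 3 takes the square root of -4, which is negative. In the real number system, the square root of a negative number is undefined. The equation x^2 + 4 = 0 has no real solutions. Square roots of negative numbers only exist in the complex numbers.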